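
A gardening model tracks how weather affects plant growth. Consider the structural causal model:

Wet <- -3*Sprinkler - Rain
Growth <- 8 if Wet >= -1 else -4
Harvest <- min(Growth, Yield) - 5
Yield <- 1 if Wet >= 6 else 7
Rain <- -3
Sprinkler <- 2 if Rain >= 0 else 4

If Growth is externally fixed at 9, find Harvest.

Under do(Growth=9), the mechanism Growth <- 8 if Wet >= -1 else -4 is discarded; Growth is fixed at 9.
Sprinkler = 2 if Rain >= 0 else 4  [with Rain=-3]  = 4
Wet = -3*Sprinkler - Rain  [with Sprinkler=4, Rain=-3]  = -9
Yield = 1 if Wet >= 6 else 7  [with Wet=-9]  = 7
Harvest = min(Growth, Yield) - 5  [with Growth=9, Yield=7]  = 2

2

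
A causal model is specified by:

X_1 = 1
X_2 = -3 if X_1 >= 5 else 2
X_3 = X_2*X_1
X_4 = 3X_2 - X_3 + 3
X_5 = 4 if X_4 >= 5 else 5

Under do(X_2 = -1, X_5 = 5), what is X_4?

1

The joint intervention fixes X_2 = -1, X_5 = 5, removing each variable's own equation.
X_3 = X_2*X_1  [with X_2=-1, X_1=1]  = -1
X_4 = 3X_2 - X_3 + 3  [with X_2=-1, X_3=-1]  = 1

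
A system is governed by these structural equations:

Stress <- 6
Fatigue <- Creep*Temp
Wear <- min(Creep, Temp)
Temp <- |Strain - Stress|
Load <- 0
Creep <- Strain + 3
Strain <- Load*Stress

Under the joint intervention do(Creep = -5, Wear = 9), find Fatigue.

Under do(Creep = -5, Wear = 9), each intervened variable's structural equation is replaced by its fixed value.
Strain = Load*Stress  [with Load=0, Stress=6]  = 0
Temp = |Strain - Stress|  [with Strain=0, Stress=6]  = 6
Fatigue = Creep*Temp  [with Creep=-5, Temp=6]  = -30

-30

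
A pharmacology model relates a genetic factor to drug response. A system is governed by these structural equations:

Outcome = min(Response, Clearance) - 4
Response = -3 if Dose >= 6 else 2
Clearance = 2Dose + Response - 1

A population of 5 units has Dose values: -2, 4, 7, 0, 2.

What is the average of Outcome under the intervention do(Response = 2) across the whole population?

-3.2

do(Response=2) breaks Response's dependence on Dose. With Response=2 fixed, Outcome across the units is -7, -2, -2, -3, -2, mean -3.2.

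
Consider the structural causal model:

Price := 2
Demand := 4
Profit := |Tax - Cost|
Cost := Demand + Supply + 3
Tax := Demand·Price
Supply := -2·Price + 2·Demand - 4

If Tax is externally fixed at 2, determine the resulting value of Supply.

0

do(Tax=2) replaces the equation Tax := Demand·Price with the constant Tax = 2.
Supply is not downstream of the intervention, so its value is determined by the original equations.
Supply = -2·Price + 2·Demand - 4  [with Price=2, Demand=4]  = 0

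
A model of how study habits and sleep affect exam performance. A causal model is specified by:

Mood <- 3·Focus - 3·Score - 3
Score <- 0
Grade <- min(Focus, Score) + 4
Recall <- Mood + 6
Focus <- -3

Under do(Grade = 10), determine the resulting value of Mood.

do(Grade=10) replaces the equation Grade <- min(Focus, Score) + 4 with the constant Grade = 10.
Mood is not downstream of the intervention, so its value is determined by the original equations.
Mood = 3·Focus - 3·Score - 3  [with Focus=-3, Score=0]  = -12

-12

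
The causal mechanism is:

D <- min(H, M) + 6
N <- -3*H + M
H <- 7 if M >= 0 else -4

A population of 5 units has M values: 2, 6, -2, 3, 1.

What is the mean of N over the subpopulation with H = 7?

-18

Observing H=7 restricts to units where H's equation naturally yields 7: M ∈ {2, 6, 3, 1}. In that subpopulation N = -19, -15, -18, -20, mean -18.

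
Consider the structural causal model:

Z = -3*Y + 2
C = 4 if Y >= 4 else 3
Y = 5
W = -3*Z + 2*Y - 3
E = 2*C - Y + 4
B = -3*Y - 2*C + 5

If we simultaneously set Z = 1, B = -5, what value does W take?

4

Setting Z = 1, B = -5 by intervention discards those variables' equations.
W = -3*Z + 2*Y - 3  [with Z=1, Y=5]  = 4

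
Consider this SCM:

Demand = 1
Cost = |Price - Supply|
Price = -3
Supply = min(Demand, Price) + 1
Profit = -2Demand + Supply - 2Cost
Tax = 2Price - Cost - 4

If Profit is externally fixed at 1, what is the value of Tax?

-11

do(Profit=1) replaces the equation Profit = -2Demand + Supply - 2Cost with the constant Profit = 1.
Since Tax is not a descendant of the intervened variable, it is unaffected.
Supply = min(Demand, Price) + 1  [with Demand=1, Price=-3]  = -2
Cost = |Price - Supply|  [with Price=-3, Supply=-2]  = 1
Tax = 2Price - Cost - 4  [with Price=-3, Cost=1]  = -11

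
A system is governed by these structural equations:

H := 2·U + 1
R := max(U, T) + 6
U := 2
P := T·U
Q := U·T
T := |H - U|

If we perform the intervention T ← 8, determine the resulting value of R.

14

The intervention breaks the incoming arrows to T: T := |H - U| no longer applies, and T = 8.
R = max(U, T) + 6  [with U=2, T=8]  = 14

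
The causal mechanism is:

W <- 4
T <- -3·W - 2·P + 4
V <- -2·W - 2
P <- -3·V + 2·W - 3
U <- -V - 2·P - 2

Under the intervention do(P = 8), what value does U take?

do(P=8) replaces the equation P <- -3·V + 2·W - 3 with the constant P = 8.
V = -2·W - 2  [with W=4]  = -10
U = -V - 2·P - 2  [with V=-10, P=8]  = -8

-8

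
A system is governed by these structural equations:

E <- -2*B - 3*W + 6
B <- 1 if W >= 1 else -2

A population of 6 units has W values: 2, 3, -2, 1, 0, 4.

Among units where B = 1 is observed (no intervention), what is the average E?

-3.5

E[E|B=1] averages over only the 4 units with B=1 (W = 2, 3, 1, 4): E = -2, -5, 1, -8, mean -3.5.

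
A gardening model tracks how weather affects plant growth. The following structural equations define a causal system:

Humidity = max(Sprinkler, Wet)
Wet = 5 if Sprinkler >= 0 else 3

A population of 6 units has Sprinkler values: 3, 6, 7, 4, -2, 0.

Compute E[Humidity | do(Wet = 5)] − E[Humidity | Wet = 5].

-0.1

Every unit gets Wet=5 under the intervention. Humidity values become 5, 6, 7, 5, 5, 5; E[Humidity|do(Wet=5)] = 5.5.
Conditioning on Wet=5 selects the 5 unit(s) with Sprinkler ∈ {3, 6, 7, 4, 0}. Their Humidity values: 5, 6, 7, 5, 5. Mean = 5.6.
Difference = 5.5 − 5.6 = -0.1.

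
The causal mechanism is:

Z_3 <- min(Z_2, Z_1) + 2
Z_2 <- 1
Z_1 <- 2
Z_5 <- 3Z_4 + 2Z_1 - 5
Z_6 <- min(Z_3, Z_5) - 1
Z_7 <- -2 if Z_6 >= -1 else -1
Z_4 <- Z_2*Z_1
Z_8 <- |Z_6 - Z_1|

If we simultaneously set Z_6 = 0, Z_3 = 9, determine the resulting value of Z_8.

2

Setting Z_6 = 0, Z_3 = 9 by intervention discards those variables' equations.
Z_8 = |Z_6 - Z_1|  [with Z_6=0, Z_1=2]  = 2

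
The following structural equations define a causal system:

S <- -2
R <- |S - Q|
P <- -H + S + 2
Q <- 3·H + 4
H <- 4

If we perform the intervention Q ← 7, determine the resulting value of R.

Intervening sets Q = 7 and removes its equation (Q <- 3·H + 4).
R = |S - Q|  [with S=-2, Q=7]  = 9

9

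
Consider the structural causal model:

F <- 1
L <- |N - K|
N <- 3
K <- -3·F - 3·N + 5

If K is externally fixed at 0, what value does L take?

3

The intervention breaks the incoming arrows to K: K <- -3·F - 3·N + 5 no longer applies, and K = 0.
L = |N - K|  [with N=3, K=0]  = 3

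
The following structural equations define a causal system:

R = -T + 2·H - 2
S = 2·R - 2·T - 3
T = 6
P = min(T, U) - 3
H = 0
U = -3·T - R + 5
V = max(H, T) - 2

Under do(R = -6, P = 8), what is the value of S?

-27

Under do(R = -6, P = 8), each intervened variable's structural equation is replaced by its fixed value.
S = 2·R - 2·T - 3  [with R=-6, T=6]  = -27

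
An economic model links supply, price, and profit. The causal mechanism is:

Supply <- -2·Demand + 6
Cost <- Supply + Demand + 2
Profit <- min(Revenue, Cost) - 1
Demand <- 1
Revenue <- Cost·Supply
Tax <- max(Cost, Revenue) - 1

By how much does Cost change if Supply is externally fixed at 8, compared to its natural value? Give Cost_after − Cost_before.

4

The intervention breaks the incoming arrows to Supply: Supply <- -2·Demand + 6 no longer applies, and Supply = 8.
Cost = Supply + Demand + 2  [with Supply=8, Demand=1]  = 11
Without intervention: Supply = -2·Demand + 6  [with Demand=1]  = 4; Cost = Supply + Demand + 2  [with Supply=4, Demand=1]  = 7.
Change = 11 − 7 = 4.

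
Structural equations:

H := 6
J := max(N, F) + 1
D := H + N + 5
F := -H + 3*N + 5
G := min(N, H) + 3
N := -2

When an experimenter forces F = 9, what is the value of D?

9

Under do(F=9), the mechanism F := -H + 3*N + 5 is discarded; F is fixed at 9.
Since D is not a descendant of the intervened variable, it is unaffected.
D = H + N + 5  [with H=6, N=-2]  = 9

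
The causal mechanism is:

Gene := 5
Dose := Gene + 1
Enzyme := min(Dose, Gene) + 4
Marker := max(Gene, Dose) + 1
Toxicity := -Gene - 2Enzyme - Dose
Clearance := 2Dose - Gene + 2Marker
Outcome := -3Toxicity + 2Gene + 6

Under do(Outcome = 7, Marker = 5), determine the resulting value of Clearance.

17

Setting Outcome = 7, Marker = 5 by intervention discards those variables' equations.
Dose = Gene + 1  [with Gene=5]  = 6
Clearance = 2Dose - Gene + 2Marker  [with Dose=6, Gene=5, Marker=5]  = 17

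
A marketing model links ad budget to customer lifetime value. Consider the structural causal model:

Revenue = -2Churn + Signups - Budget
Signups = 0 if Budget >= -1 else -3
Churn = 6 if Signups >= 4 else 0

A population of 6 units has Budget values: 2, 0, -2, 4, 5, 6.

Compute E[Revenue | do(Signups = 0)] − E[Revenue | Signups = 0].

0.9

The intervention sets Signups=0 in all 6 units regardless of Budget. Recomputing Revenue per unit gives -2, 0, 2, -4, -5, -6; average -2.5.
E[Revenue|Signups=0] averages over only the 5 units with Signups=0 (Budget = 2, 0, 4, 5, 6): Revenue = -2, 0, -4, -5, -6, mean -3.4.
Difference = -2.5 − (-3.4) = 0.9.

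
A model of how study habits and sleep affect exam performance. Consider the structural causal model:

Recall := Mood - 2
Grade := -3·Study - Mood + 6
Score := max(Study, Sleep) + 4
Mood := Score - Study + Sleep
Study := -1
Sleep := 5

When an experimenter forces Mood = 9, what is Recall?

7

Intervening sets Mood = 9 and removes its equation (Mood := Score - Study + Sleep).
Recall = Mood - 2  [with Mood=9]  = 7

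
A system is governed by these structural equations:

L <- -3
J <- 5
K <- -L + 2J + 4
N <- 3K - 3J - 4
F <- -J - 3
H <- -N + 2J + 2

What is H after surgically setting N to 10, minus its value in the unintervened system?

22

Under do(N=10), the mechanism N <- 3K - 3J - 4 is discarded; N is fixed at 10.
H = -N + 2J + 2  [with N=10, J=5]  = 2
Without intervention: K = -L + 2J + 4  [with L=-3, J=5]  = 17; N = 3K - 3J - 4  [with K=17, J=5]  = 32; H = -N + 2J + 2  [with N=32, J=5]  = -20.
Change = 2 − (-20) = 22.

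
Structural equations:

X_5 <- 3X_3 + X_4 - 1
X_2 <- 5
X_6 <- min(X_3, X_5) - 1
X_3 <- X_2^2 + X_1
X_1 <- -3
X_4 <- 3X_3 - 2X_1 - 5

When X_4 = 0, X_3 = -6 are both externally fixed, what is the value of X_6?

The joint intervention fixes X_4 = 0, X_3 = -6, removing each variable's own equation.
X_5 = 3X_3 + X_4 - 1  [with X_3=-6, X_4=0]  = -19
X_6 = min(X_3, X_5) - 1  [with X_3=-6, X_5=-19]  = -20

-20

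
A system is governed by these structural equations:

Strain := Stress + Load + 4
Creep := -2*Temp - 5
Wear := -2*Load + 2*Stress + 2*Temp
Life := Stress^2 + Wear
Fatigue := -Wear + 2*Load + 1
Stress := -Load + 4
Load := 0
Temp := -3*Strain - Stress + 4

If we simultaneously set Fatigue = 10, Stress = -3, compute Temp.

4

Under do(Fatigue = 10, Stress = -3), each intervened variable's structural equation is replaced by its fixed value.
Strain = Stress + Load + 4  [with Stress=-3, Load=0]  = 1
Temp = -3*Strain - Stress + 4  [with Strain=1, Stress=-3]  = 4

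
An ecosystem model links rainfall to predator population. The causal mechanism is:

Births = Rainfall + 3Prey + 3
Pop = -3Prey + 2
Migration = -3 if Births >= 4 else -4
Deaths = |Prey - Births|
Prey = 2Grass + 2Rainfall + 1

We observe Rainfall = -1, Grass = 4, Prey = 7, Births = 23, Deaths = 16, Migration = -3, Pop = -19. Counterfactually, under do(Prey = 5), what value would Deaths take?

do(Prey=5) replaces the equation Prey = 2Grass + 2Rainfall + 1 with the constant Prey = 5.
Births = Rainfall + 3Prey + 3  [with Rainfall=-1, Prey=5]  = 17
Deaths = |Prey - Births|  [with Prey=5, Births=17]  = 12

12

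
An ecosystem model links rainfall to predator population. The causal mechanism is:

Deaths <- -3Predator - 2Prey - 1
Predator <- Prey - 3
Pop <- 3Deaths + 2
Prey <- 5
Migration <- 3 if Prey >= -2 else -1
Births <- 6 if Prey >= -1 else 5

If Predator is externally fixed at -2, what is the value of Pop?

-13

Under do(Predator=-2), the mechanism Predator <- Prey - 3 is discarded; Predator is fixed at -2.
Deaths = -3Predator - 2Prey - 1  [with Predator=-2, Prey=5]  = -5
Pop = 3Deaths + 2  [with Deaths=-5]  = -13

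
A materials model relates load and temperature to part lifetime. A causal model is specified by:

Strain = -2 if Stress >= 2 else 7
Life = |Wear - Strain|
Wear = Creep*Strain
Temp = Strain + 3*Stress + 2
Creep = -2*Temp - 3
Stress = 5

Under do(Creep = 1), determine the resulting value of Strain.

The intervention breaks the incoming arrows to Creep: Creep = -2*Temp - 3 no longer applies, and Creep = 1.
Since Strain is not a descendant of the intervened variable, it is unaffected.
Strain = -2 if Stress >= 2 else 7  [with Stress=5]  = -2

-2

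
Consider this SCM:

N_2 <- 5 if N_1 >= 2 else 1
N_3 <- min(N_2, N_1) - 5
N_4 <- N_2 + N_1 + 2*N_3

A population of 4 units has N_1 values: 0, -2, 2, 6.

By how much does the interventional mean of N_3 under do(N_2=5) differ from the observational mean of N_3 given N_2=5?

Every unit gets N_2=5 under the intervention. N_3 values become -5, -7, -3, 0; E[N_3|do(N_2=5)] = -3.75.
E[N_3|N_2=5] averages over only the 2 units with N_2=5 (N_1 = 2, 6): N_3 = -3, 0, mean -1.5.
Difference = -3.75 − (-1.5) = -2.25.

-2.25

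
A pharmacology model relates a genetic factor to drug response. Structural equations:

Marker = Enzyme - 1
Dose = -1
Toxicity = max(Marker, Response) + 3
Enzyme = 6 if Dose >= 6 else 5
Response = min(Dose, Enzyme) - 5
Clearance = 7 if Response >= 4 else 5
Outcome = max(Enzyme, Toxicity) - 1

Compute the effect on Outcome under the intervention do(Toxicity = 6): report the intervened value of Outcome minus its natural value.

Under do(Toxicity=6), the mechanism Toxicity = max(Marker, Response) + 3 is discarded; Toxicity is fixed at 6.
Enzyme = 6 if Dose >= 6 else 5  [with Dose=-1]  = 5
Outcome = max(Enzyme, Toxicity) - 1  [with Enzyme=5, Toxicity=6]  = 5
Without intervention: Enzyme = 6 if Dose >= 6 else 5  [with Dose=-1]  = 5; Marker = Enzyme - 1  [with Enzyme=5]  = 4; Response = min(Dose, Enzyme) - 5  [with Dose=-1, Enzyme=5]  = -6; Toxicity = max(Marker, Response) + 3  [with Marker=4, Response=-6]  = 7; Outcome = max(Enzyme, Toxicity) - 1  [with Enzyme=5, Toxicity=7]  = 6.
Change = 5 − 6 = -1.

-1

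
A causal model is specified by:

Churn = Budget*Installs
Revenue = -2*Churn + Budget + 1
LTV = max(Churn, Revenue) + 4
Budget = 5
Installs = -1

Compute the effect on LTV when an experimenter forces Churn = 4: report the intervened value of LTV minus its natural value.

do(Churn=4) replaces the equation Churn = Budget*Installs with the constant Churn = 4.
Revenue = -2*Churn + Budget + 1  [with Churn=4, Budget=5]  = -2
LTV = max(Churn, Revenue) + 4  [with Churn=4, Revenue=-2]  = 8
Without intervention: Churn = Budget*Installs  [with Budget=5, Installs=-1]  = -5; Revenue = -2*Churn + Budget + 1  [with Churn=-5, Budget=5]  = 16; LTV = max(Churn, Revenue) + 4  [with Churn=-5, Revenue=16]  = 20.
Change = 8 − 20 = -12.

-12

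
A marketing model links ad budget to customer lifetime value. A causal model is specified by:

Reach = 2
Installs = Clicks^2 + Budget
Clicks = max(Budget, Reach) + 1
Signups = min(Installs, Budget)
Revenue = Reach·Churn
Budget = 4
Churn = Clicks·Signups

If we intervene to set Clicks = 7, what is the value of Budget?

Under do(Clicks=7), the mechanism Clicks = max(Budget, Reach) + 1 is discarded; Clicks is fixed at 7.
Budget is not downstream of the intervention, so its value is determined by the original equations.

4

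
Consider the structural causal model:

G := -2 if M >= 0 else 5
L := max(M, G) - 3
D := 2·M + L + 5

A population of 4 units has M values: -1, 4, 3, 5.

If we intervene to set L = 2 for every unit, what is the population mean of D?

12.5

The intervention sets L=2 in all 4 units regardless of M. Recomputing D per unit gives 5, 15, 13, 17; average 12.5.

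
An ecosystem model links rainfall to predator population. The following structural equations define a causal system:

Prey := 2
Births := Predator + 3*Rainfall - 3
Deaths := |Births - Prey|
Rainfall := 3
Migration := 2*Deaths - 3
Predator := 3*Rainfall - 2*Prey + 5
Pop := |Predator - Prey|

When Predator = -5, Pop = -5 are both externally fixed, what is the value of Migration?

-1

Under do(Predator = -5, Pop = -5), each intervened variable's structural equation is replaced by its fixed value.
Births = Predator + 3*Rainfall - 3  [with Predator=-5, Rainfall=3]  = 1
Deaths = |Births - Prey|  [with Births=1, Prey=2]  = 1
Migration = 2*Deaths - 3  [with Deaths=1]  = -1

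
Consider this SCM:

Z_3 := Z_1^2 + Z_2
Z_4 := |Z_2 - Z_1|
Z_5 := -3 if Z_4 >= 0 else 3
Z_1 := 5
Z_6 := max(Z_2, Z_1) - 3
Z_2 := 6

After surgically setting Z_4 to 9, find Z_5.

Intervening sets Z_4 = 9 and removes its equation (Z_4 := |Z_2 - Z_1|).
Z_5 = -3 if Z_4 >= 0 else 3  [with Z_4=9]  = -3

-3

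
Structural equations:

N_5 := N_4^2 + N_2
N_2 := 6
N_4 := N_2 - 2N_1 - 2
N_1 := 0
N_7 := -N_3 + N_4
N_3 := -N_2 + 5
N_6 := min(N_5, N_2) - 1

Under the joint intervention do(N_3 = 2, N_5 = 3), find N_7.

Under do(N_3 = 2, N_5 = 3), each intervened variable's structural equation is replaced by its fixed value.
N_4 = N_2 - 2N_1 - 2  [with N_2=6, N_1=0]  = 4
N_7 = -N_3 + N_4  [with N_3=2, N_4=4]  = 2

2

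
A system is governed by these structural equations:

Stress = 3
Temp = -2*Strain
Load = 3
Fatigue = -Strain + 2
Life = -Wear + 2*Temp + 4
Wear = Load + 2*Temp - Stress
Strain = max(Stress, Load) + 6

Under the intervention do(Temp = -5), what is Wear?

-10

Intervening sets Temp = -5 and removes its equation (Temp = -2*Strain).
Wear = Load + 2*Temp - Stress  [with Load=3, Temp=-5, Stress=3]  = -10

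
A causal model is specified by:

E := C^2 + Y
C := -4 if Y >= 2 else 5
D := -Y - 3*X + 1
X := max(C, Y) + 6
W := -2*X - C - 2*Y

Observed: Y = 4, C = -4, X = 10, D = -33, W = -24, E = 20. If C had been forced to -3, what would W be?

-25

do(C=-3) replaces the equation C := -4 if Y >= 2 else 5 with the constant C = -3.
X = max(C, Y) + 6  [with C=-3, Y=4]  = 10
W = -2*X - C - 2*Y  [with X=10, C=-3, Y=4]  = -25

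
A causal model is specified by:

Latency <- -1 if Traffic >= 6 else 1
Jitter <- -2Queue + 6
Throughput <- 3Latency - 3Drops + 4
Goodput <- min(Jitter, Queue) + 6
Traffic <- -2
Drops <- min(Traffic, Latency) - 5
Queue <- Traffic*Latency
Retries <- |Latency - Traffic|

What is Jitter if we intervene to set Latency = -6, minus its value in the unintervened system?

-28

Under do(Latency=-6), the mechanism Latency <- -1 if Traffic >= 6 else 1 is discarded; Latency is fixed at -6.
Queue = Traffic*Latency  [with Traffic=-2, Latency=-6]  = 12
Jitter = -2Queue + 6  [with Queue=12]  = -18
Without intervention: Latency = -1 if Traffic >= 6 else 1  [with Traffic=-2]  = 1; Queue = Traffic*Latency  [with Traffic=-2, Latency=1]  = -2; Jitter = -2Queue + 6  [with Queue=-2]  = 10.
Change = -18 − 10 = -28.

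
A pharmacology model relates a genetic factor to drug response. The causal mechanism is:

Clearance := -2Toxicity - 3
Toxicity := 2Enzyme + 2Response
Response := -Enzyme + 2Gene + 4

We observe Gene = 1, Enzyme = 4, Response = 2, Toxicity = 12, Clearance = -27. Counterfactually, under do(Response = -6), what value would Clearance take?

5

do(Response=-6) replaces the equation Response := -Enzyme + 2Gene + 4 with the constant Response = -6.
Toxicity = 2Enzyme + 2Response  [with Enzyme=4, Response=-6]  = -4
Clearance = -2Toxicity - 3  [with Toxicity=-4]  = 5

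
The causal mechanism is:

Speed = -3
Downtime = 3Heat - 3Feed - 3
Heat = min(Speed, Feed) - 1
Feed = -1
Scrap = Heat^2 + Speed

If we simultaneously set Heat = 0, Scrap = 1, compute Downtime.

0

Setting Heat = 0, Scrap = 1 by intervention discards those variables' equations.
Downtime = 3Heat - 3Feed - 3  [with Heat=0, Feed=-1]  = 0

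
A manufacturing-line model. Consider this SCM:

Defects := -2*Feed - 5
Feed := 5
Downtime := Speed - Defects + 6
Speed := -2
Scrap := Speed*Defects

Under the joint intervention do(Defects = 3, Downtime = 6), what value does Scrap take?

The joint intervention fixes Defects = 3, Downtime = 6, removing each variable's own equation.
Scrap = Speed*Defects  [with Speed=-2, Defects=3]  = -6

-6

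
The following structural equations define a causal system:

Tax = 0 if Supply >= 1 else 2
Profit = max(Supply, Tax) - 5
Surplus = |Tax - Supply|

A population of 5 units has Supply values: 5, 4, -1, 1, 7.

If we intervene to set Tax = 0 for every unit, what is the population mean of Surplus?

The intervention sets Tax=0 in all 5 units regardless of Supply. Recomputing Surplus per unit gives 5, 4, 1, 1, 7; average 3.6.

3.6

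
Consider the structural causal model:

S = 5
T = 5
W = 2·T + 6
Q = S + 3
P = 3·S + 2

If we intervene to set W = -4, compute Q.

The intervention breaks the incoming arrows to W: W = 2·T + 6 no longer applies, and W = -4.
Q is not downstream of the intervention, so its value is determined by the original equations.
Q = S + 3  [with S=5]  = 8

8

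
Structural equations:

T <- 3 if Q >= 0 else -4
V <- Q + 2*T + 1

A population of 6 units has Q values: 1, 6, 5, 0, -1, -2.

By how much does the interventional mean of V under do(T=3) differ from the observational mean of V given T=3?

-1.5

do(T=3) breaks T's dependence on Q. With T=3 fixed, V across the units is 8, 13, 12, 7, 6, 5, mean 8.5.
Observing T=3 restricts to units where T's equation naturally yields 3: Q ∈ {1, 6, 5, 0}. In that subpopulation V = 8, 13, 12, 7, mean 10.
Difference = 8.5 − 10 = -1.5.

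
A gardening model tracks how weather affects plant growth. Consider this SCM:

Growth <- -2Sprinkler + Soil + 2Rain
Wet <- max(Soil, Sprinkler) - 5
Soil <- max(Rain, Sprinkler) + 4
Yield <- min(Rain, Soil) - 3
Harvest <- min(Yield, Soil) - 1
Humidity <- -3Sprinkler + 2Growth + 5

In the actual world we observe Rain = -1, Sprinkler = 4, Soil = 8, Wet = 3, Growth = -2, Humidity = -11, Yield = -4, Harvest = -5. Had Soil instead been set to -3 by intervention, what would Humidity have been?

The intervention breaks the incoming arrows to Soil: Soil <- max(Rain, Sprinkler) + 4 no longer applies, and Soil = -3.
Growth = -2Sprinkler + Soil + 2Rain  [with Sprinkler=4, Soil=-3, Rain=-1]  = -13
Humidity = -3Sprinkler + 2Growth + 5  [with Sprinkler=4, Growth=-13]  = -33

-33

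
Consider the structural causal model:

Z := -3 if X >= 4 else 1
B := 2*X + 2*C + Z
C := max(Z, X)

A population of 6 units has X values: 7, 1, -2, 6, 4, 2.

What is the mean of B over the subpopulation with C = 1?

Observing C=1 restricts to units where C's equation naturally yields 1: X ∈ {1, -2}. In that subpopulation B = 5, -1, mean 2.

2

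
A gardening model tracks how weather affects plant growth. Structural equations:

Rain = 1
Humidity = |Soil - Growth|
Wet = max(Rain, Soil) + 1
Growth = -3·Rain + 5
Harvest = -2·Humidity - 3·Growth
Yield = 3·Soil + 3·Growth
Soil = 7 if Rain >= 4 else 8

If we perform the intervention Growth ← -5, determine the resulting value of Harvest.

-11

The intervention breaks the incoming arrows to Growth: Growth = -3·Rain + 5 no longer applies, and Growth = -5.
Soil = 7 if Rain >= 4 else 8  [with Rain=1]  = 8
Humidity = |Soil - Growth|  [with Soil=8, Growth=-5]  = 13
Harvest = -2·Humidity - 3·Growth  [with Humidity=13, Growth=-5]  = -11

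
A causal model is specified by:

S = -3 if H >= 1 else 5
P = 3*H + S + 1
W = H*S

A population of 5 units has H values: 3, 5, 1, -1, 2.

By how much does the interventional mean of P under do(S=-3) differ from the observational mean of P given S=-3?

-2.25

Under do(S=-3), S's equation is replaced by S=-3 for every unit. Per-unit P: 7, 13, 1, -5, 4. Mean = 4.
Conditioning on S=-3 selects the 4 unit(s) with H ∈ {3, 5, 1, 2}. Their P values: 7, 13, 1, 4. Mean = 6.25.
Difference = 4 − 6.25 = -2.25.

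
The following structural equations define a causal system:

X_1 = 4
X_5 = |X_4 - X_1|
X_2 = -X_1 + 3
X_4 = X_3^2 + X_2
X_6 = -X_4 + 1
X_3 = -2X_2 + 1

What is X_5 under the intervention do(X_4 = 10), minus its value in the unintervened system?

2

Intervening sets X_4 = 10 and removes its equation (X_4 = X_3^2 + X_2).
X_5 = |X_4 - X_1|  [with X_4=10, X_1=4]  = 6
Without intervention: X_2 = -X_1 + 3  [with X_1=4]  = -1; X_3 = -2X_2 + 1  [with X_2=-1]  = 3; X_4 = X_3^2 + X_2  [with X_3=3, X_2=-1]  = 8; X_5 = |X_4 - X_1|  [with X_4=8, X_1=4]  = 4.
Change = 6 − 4 = 2.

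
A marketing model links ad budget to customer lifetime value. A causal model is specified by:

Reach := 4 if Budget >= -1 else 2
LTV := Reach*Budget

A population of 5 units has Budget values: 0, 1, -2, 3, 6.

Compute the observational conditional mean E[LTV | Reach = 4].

E[LTV|Reach=4] averages over only the 4 units with Reach=4 (Budget = 0, 1, 3, 6): LTV = 0, 4, 12, 24, mean 10.

10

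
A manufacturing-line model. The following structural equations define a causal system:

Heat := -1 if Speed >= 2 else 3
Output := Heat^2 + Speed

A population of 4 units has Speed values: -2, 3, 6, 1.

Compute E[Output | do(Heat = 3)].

The intervention sets Heat=3 in all 4 units regardless of Speed. Recomputing Output per unit gives 7, 12, 15, 10; average 11.

11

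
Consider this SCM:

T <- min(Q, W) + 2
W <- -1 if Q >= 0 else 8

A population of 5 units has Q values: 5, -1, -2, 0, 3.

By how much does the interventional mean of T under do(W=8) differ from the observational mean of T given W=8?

Every unit gets W=8 under the intervention. T values become 7, 1, 0, 2, 5; E[T|do(W=8)] = 3.
Observing W=8 restricts to units where W's equation naturally yields 8: Q ∈ {-1, -2}. In that subpopulation T = 1, 0, mean 0.5.
Difference = 3 − 0.5 = 2.5.

2.5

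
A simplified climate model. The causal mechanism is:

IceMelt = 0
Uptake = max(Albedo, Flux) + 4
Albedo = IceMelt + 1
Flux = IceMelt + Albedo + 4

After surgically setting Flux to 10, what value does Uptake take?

The intervention breaks the incoming arrows to Flux: Flux = IceMelt + Albedo + 4 no longer applies, and Flux = 10.
Albedo = IceMelt + 1  [with IceMelt=0]  = 1
Uptake = max(Albedo, Flux) + 4  [with Albedo=1, Flux=10]  = 14

14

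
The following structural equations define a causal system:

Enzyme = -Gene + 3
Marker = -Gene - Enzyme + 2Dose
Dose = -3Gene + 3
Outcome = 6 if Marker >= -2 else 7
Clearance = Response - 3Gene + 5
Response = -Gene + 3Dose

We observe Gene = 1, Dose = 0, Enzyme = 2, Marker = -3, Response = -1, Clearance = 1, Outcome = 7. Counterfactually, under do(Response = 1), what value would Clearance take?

The intervention breaks the incoming arrows to Response: Response = -Gene + 3Dose no longer applies, and Response = 1.
Clearance = Response - 3Gene + 5  [with Response=1, Gene=1]  = 3

3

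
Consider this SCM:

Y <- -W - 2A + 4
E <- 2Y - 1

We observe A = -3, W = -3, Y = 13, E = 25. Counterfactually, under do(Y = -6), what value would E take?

The intervention breaks the incoming arrows to Y: Y <- -W - 2A + 4 no longer applies, and Y = -6.
E = 2Y - 1  [with Y=-6]  = -13

-13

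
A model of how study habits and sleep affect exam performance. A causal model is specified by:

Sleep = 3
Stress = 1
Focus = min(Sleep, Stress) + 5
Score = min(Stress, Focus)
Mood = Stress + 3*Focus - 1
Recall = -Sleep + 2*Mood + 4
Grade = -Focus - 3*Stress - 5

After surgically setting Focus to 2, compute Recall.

The intervention breaks the incoming arrows to Focus: Focus = min(Sleep, Stress) + 5 no longer applies, and Focus = 2.
Mood = Stress + 3*Focus - 1  [with Stress=1, Focus=2]  = 6
Recall = -Sleep + 2*Mood + 4  [with Sleep=3, Mood=6]  = 13

13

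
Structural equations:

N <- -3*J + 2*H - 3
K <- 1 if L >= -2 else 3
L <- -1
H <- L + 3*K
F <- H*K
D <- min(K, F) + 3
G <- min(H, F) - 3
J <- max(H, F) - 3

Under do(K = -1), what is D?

do(K=-1) replaces the equation K <- 1 if L >= -2 else 3 with the constant K = -1.
H = L + 3*K  [with L=-1, K=-1]  = -4
F = H*K  [with H=-4, K=-1]  = 4
D = min(K, F) + 3  [with K=-1, F=4]  = 2

2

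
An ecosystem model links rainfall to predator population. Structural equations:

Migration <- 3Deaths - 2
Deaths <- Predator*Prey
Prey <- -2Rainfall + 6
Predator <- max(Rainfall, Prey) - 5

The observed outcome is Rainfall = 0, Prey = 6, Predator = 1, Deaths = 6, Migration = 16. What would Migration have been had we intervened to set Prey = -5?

do(Prey=-5) replaces the equation Prey <- -2Rainfall + 6 with the constant Prey = -5.
Predator = max(Rainfall, Prey) - 5  [with Rainfall=0, Prey=-5]  = -5
Deaths = Predator*Prey  [with Predator=-5, Prey=-5]  = 25
Migration = 3Deaths - 2  [with Deaths=25]  = 73

73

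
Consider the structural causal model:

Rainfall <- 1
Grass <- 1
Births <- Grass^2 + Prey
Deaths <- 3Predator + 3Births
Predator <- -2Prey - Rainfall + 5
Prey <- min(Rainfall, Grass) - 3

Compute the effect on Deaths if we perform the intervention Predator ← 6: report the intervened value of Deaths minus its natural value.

-6

Under do(Predator=6), the mechanism Predator <- -2Prey - Rainfall + 5 is discarded; Predator is fixed at 6.
Prey = min(Rainfall, Grass) - 3  [with Rainfall=1, Grass=1]  = -2
Births = Grass^2 + Prey  [with Grass=1, Prey=-2]  = -1
Deaths = 3Predator + 3Births  [with Predator=6, Births=-1]  = 15
Without intervention: Prey = min(Rainfall, Grass) - 3  [with Rainfall=1, Grass=1]  = -2; Predator = -2Prey - Rainfall + 5  [with Prey=-2, Rainfall=1]  = 8; Births = Grass^2 + Prey  [with Grass=1, Prey=-2]  = -1; Deaths = 3Predator + 3Births  [with Predator=8, Births=-1]  = 21.
Change = 15 − 21 = -6.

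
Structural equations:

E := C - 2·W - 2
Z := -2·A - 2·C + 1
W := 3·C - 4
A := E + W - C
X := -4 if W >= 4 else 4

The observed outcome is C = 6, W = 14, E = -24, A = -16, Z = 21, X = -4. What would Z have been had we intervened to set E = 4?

-35

do(E=4) replaces the equation E := C - 2·W - 2 with the constant E = 4.
W = 3·C - 4  [with C=6]  = 14
A = E + W - C  [with E=4, W=14, C=6]  = 12
Z = -2·A - 2·C + 1  [with A=12, C=6]  = -35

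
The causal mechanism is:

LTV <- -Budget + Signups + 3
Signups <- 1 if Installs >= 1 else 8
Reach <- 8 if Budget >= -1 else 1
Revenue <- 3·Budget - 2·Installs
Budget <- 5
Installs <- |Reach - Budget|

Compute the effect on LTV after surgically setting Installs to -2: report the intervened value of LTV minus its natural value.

The intervention breaks the incoming arrows to Installs: Installs <- |Reach - Budget| no longer applies, and Installs = -2.
Signups = 1 if Installs >= 1 else 8  [with Installs=-2]  = 8
LTV = -Budget + Signups + 3  [with Budget=5, Signups=8]  = 6
Without intervention: Reach = 8 if Budget >= -1 else 1  [with Budget=5]  = 8; Installs = |Reach - Budget|  [with Reach=8, Budget=5]  = 3; Signups = 1 if Installs >= 1 else 8  [with Installs=3]  = 1; LTV = -Budget + Signups + 3  [with Budget=5, Signups=1]  = -1.
Change = 6 − (-1) = 7.

7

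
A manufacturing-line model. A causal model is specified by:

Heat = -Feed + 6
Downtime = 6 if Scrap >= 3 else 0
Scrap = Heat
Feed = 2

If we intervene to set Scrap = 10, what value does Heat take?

4

Under do(Scrap=10), the mechanism Scrap = Heat is discarded; Scrap is fixed at 10.
Since Heat is not a descendant of the intervened variable, it is unaffected.
Heat = -Feed + 6  [with Feed=2]  = 4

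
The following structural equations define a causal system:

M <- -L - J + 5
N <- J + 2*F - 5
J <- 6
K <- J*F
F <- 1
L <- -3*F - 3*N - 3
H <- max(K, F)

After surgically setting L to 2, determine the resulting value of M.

-3

The intervention breaks the incoming arrows to L: L <- -3*F - 3*N - 3 no longer applies, and L = 2.
M = -L - J + 5  [with L=2, J=6]  = -3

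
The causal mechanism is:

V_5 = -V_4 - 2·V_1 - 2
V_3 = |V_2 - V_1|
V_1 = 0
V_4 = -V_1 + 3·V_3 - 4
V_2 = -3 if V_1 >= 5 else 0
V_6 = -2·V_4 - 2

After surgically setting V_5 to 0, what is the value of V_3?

do(V_5=0) replaces the equation V_5 = -V_4 - 2·V_1 - 2 with the constant V_5 = 0.
V_3 is not downstream of the intervention, so its value is determined by the original equations.
V_2 = -3 if V_1 >= 5 else 0  [with V_1=0]  = 0
V_3 = |V_2 - V_1|  [with V_2=0, V_1=0]  = 0

0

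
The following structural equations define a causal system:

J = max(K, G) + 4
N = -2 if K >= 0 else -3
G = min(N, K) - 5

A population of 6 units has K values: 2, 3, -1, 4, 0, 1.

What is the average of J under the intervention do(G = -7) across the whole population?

5.5

Under do(G=-7), G's equation is replaced by G=-7 for every unit. Per-unit J: 6, 7, 3, 8, 4, 5. Mean = 5.5.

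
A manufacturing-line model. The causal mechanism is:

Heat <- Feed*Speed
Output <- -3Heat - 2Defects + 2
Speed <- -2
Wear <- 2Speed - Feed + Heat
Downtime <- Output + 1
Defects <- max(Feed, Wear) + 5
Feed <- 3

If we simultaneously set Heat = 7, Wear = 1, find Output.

Setting Heat = 7, Wear = 1 by intervention discards those variables' equations.
Defects = max(Feed, Wear) + 5  [with Feed=3, Wear=1]  = 8
Output = -3Heat - 2Defects + 2  [with Heat=7, Defects=8]  = -35

-35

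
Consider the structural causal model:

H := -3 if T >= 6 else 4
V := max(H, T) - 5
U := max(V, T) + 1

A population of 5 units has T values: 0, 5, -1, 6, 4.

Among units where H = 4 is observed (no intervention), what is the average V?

Observing H=4 restricts to units where H's equation naturally yields 4: T ∈ {0, 5, -1, 4}. In that subpopulation V = -1, 0, -1, -1, mean -0.75.

-0.75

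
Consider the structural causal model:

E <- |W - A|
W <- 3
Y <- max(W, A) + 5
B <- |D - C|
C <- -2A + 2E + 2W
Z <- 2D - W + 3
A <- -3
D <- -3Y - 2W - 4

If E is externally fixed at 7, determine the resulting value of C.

The intervention breaks the incoming arrows to E: E <- |W - A| no longer applies, and E = 7.
C = -2A + 2E + 2W  [with A=-3, E=7, W=3]  = 26

26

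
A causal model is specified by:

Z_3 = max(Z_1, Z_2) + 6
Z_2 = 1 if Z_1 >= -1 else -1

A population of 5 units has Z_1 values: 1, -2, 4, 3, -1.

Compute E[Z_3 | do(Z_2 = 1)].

The intervention sets Z_2=1 in all 5 units regardless of Z_1. Recomputing Z_3 per unit gives 7, 7, 10, 9, 7; average 8.

8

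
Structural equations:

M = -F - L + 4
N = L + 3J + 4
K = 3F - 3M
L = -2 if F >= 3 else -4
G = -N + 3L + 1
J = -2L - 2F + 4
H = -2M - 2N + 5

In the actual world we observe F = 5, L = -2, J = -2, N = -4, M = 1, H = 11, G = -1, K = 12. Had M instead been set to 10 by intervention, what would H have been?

The intervention breaks the incoming arrows to M: M = -F - L + 4 no longer applies, and M = 10.
L = -2 if F >= 3 else -4  [with F=5]  = -2
J = -2L - 2F + 4  [with L=-2, F=5]  = -2
N = L + 3J + 4  [with L=-2, J=-2]  = -4
H = -2M - 2N + 5  [with M=10, N=-4]  = -7

-7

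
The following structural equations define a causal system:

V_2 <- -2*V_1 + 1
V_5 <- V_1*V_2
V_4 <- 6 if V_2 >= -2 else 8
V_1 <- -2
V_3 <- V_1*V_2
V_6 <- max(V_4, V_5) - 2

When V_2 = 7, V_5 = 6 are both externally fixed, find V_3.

-14

Under do(V_2 = 7, V_5 = 6), each intervened variable's structural equation is replaced by its fixed value.
V_3 = V_1*V_2  [with V_1=-2, V_2=7]  = -14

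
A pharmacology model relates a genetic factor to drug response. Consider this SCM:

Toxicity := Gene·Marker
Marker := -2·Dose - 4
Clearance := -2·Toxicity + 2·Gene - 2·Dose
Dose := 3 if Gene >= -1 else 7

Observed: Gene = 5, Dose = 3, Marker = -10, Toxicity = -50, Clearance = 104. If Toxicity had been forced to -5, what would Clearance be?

Intervening sets Toxicity = -5 and removes its equation (Toxicity := Gene·Marker).
Dose = 3 if Gene >= -1 else 7  [with Gene=5]  = 3
Clearance = -2·Toxicity + 2·Gene - 2·Dose  [with Toxicity=-5, Gene=5, Dose=3]  = 14

14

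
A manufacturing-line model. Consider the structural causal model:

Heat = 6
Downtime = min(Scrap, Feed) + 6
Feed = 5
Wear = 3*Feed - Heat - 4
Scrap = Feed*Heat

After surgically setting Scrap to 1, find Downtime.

Intervening sets Scrap = 1 and removes its equation (Scrap = Feed*Heat).
Downtime = min(Scrap, Feed) + 6  [with Scrap=1, Feed=5]  = 7

7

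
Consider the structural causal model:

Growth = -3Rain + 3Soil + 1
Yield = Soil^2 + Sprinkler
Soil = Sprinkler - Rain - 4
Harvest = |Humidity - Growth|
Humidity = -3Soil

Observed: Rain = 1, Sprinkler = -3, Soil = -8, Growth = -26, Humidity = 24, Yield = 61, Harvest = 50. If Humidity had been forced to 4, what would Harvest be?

Under do(Humidity=4), the mechanism Humidity = -3Soil is discarded; Humidity is fixed at 4.
Soil = Sprinkler - Rain - 4  [with Sprinkler=-3, Rain=1]  = -8
Growth = -3Rain + 3Soil + 1  [with Rain=1, Soil=-8]  = -26
Harvest = |Humidity - Growth|  [with Humidity=4, Growth=-26]  = 30

30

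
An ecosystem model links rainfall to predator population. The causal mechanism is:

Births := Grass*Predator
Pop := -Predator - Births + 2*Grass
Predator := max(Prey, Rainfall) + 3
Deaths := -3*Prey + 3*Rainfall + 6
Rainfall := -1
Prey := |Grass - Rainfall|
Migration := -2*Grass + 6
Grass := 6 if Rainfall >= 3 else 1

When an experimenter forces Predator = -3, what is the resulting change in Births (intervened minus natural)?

Intervening sets Predator = -3 and removes its equation (Predator := max(Prey, Rainfall) + 3).
Grass = 6 if Rainfall >= 3 else 1  [with Rainfall=-1]  = 1
Births = Grass*Predator  [with Grass=1, Predator=-3]  = -3
Without intervention: Grass = 6 if Rainfall >= 3 else 1  [with Rainfall=-1]  = 1; Prey = |Grass - Rainfall|  [with Grass=1, Rainfall=-1]  = 2; Predator = max(Prey, Rainfall) + 3  [with Prey=2, Rainfall=-1]  = 5; Births = Grass*Predator  [with Grass=1, Predator=5]  = 5.
Change = -3 − 5 = -8.

-8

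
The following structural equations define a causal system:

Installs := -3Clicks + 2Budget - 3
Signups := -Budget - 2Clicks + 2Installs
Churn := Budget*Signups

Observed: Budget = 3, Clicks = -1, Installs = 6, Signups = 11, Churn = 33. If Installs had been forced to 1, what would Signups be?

1

The intervention breaks the incoming arrows to Installs: Installs := -3Clicks + 2Budget - 3 no longer applies, and Installs = 1.
Signups = -Budget - 2Clicks + 2Installs  [with Budget=3, Clicks=-1, Installs=1]  = 1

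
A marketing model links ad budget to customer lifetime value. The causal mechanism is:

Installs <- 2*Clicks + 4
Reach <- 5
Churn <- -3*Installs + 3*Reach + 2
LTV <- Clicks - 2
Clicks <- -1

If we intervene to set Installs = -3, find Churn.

26

The intervention breaks the incoming arrows to Installs: Installs <- 2*Clicks + 4 no longer applies, and Installs = -3.
Churn = -3*Installs + 3*Reach + 2  [with Installs=-3, Reach=5]  = 26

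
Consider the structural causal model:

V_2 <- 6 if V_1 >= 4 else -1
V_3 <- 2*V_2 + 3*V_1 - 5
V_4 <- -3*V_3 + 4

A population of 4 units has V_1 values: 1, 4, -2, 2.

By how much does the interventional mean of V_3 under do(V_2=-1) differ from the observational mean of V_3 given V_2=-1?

2.75

Every unit gets V_2=-1 under the intervention. V_3 values become -4, 5, -13, -1; E[V_3|do(V_2=-1)] = -3.25.
Observing V_2=-1 restricts to units where V_2's equation naturally yields -1: V_1 ∈ {1, -2, 2}. In that subpopulation V_3 = -4, -13, -1, mean -6.
Difference = -3.25 − (-6) = 2.75.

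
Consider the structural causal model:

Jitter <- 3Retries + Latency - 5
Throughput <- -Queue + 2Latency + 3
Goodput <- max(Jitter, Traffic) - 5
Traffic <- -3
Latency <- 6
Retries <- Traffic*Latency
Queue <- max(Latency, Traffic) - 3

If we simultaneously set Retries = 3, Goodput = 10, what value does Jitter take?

10

Setting Retries = 3, Goodput = 10 by intervention discards those variables' equations.
Jitter = 3Retries + Latency - 5  [with Retries=3, Latency=6]  = 10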